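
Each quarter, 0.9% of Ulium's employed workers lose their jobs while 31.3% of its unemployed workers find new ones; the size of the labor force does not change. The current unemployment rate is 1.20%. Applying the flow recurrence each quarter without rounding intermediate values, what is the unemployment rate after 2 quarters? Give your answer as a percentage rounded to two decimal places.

With a fixed labor force, u_{t+1} = u_t + s·(1−u_t) − f·u_t = u_t·(1−s−f) + s.
Here 1−s−f = 0.678 and s = 0.009.
u_1 = 0.012000 × 0.678 + 0.009 = 0.017136.
u_2 = 0.017136 × 0.678 + 0.009 = 0.020618.

Unemployment rate after two quarters ≈ 2.06%.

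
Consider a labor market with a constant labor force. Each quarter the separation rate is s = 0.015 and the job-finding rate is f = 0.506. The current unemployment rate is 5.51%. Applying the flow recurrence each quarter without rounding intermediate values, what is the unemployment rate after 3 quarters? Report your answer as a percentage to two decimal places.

Unemployment rate after three quarters ≈ 3.17%.

With a fixed labor force, u_{t+1} = u_t + s·(1−u_t) − f·u_t = u_t·(1−s−f) + s.
Here 1−s−f = 0.479 and s = 0.015.
u_1 = 0.055100 × 0.479 + 0.015 = 0.041393.
u_2 = 0.041393 × 0.479 + 0.015 = 0.034827.
u_3 = 0.034827 × 0.479 + 0.015 = 0.031682.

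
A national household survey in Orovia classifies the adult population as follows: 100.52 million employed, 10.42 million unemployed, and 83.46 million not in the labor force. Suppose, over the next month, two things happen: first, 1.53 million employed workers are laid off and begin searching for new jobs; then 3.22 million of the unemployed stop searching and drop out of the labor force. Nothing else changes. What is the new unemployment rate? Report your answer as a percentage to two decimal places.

New unemployment rate ≈ 8.10%.

Initially, labor force = 100.52 + 10.42 = 110.94 million, so u = 10.42/110.94 = 9.39%.
After the first change, employed falls and unemployed rises by 1.53; labor force unchanged → E = 98.99, U = 11.95, labor force = 110.94 million.
After the second change, unemployed and labor force both fall by 3.22 → E = 98.99, U = 8.73, labor force = 107.72 million.
New unemployment rate = 8.73 / 107.72 = 8.10%.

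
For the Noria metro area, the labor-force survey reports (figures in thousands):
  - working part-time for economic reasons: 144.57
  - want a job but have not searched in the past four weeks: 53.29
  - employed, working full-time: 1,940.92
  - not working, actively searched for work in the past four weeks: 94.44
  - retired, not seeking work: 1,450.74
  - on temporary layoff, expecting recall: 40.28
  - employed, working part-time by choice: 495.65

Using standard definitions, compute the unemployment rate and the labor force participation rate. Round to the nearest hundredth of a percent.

Employed = 144.57 + 1,940.92 + 495.65 = 2,581.14 thousand (anyone who worked, including part-time for economic reasons, counts as employed).
Unemployed = 94.44 + 40.28 = 134.72 thousand (jobless and actively searching, or on temporary layoff).
Labor force = 2,581.14 + 134.72 = 2,715.86 thousand.
Not in labor force = 53.29 + 1,450.74 = 1,504.03 thousand (those not working and not actively searching are outside the labor force — including those who want a job but have given up searching).
Civilian working-age population = 2,715.86 + 1,504.03 = 4,219.89 thousand.
Unemployment rate = 134.72 / 2,715.86 = 4.96%.
Labor force participation rate = 2,715.86 / 4,219.89 = 64.36%.

Unemployment rate ≈ 4.96%; labor force participation rate ≈ 64.36%.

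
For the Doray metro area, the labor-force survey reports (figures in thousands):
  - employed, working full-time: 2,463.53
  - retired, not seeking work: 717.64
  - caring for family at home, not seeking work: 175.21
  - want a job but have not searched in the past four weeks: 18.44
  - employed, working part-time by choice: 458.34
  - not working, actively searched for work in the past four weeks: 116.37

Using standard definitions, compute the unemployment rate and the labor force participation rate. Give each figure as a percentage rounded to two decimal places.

Employed = 2,463.53 + 458.34 = 2,921.87 thousand.
Unemployed = 116.37 thousand.
Labor force = 2,921.87 + 116.37 = 3,038.24 thousand.
Not in labor force = 717.64 + 175.21 + 18.44 = 911.29 thousand (those not working and not actively searching are outside the labor force — including those who want a job but have given up searching).
Civilian working-age population = 3,038.24 + 911.29 = 3,949.53 thousand.
Unemployment rate = 116.37 / 3,038.24 = 3.83%.
Labor force participation rate = 3,038.24 / 3,949.53 = 76.93%.

Unemployment rate ≈ 3.83%; labor force participation rate ≈ 76.93%.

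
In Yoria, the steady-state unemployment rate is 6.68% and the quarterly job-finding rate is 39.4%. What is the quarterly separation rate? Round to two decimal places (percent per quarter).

From u* = s/(s+f): s = u·f/(1−u).
s = 0.0668 × 39.4 / (1 − 0.0668) = 2.6319 / 0.9332 ≈ 2.82% per quarter.

Separation rate ≈ 2.82% per quarter.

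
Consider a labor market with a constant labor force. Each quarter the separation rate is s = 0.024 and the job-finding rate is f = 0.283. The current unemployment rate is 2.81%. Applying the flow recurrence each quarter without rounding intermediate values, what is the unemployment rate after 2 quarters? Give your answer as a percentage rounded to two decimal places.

With a fixed labor force, u_{t+1} = u_t + s·(1−u_t) − f·u_t = u_t·(1−s−f) + s.
Here 1−s−f = 0.693 and s = 0.024.
u_1 = 0.028100 × 0.693 + 0.024 = 0.043473.
u_2 = 0.043473 × 0.693 + 0.024 = 0.054127.

Unemployment rate after two quarters ≈ 5.41%.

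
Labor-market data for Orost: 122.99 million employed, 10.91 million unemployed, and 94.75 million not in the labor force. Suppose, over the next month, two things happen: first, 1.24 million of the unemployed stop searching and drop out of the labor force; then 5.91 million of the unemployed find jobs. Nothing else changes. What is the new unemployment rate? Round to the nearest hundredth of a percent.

Initially, labor force = 122.99 + 10.91 = 133.90 million, so u = 10.91/133.90 = 8.15%.
After the first change, unemployed and labor force both fall by 1.24 → E = 122.99, U = 9.67, labor force = 132.66 million.
After the second change, unemployed falls and employed rises by 5.91; labor force unchanged → E = 128.90, U = 3.76, labor force = 132.66 million.
New unemployment rate = 3.76 / 132.66 = 2.83%.

New unemployment rate ≈ 2.83%.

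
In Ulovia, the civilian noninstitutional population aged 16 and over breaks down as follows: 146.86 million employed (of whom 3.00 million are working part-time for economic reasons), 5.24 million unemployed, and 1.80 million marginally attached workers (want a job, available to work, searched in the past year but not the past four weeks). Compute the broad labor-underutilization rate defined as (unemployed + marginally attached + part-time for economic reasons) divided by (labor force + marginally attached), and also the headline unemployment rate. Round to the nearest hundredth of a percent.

Labor force = 146.86 + 5.24 = 152.10 million.
Numerator = 5.24 + 1.80 + 3.00 = 10.04 million.
Denominator = 152.10 + 1.80 = 153.90 million.
Broad rate = 10.04 / 153.90 = 6.52%.
Headline unemployment rate = 5.24 / 152.10 = 3.45%.

Broad underutilization rate ≈ 6.52%; headline unemployment rate ≈ 3.45%.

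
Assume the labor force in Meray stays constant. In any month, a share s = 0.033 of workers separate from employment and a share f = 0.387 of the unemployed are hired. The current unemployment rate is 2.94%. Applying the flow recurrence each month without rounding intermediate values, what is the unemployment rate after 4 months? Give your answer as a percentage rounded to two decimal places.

Unemployment rate after four months ≈ 7.30%.

With a fixed labor force, u_{t+1} = u_t + s·(1−u_t) − f·u_t = u_t·(1−s−f) + s.
Here 1−s−f = 0.580 and s = 0.033.
u_1 = 0.029400 × 0.580 + 0.033 = 0.050052.
u_2 = 0.050052 × 0.580 + 0.033 = 0.062030.
u_3 = 0.062030 × 0.580 + 0.033 = 0.068977.
u_4 = 0.068977 × 0.580 + 0.033 = 0.073007.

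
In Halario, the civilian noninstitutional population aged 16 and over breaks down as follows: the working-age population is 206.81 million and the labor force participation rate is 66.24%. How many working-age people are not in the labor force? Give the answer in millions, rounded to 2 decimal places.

About 69.82 million are not in the labor force.

Share not in the labor force = 1 − 0.6624 = 0.3376.
Not in labor force = 0.3376 × 206.81 ≈ 69.82 million.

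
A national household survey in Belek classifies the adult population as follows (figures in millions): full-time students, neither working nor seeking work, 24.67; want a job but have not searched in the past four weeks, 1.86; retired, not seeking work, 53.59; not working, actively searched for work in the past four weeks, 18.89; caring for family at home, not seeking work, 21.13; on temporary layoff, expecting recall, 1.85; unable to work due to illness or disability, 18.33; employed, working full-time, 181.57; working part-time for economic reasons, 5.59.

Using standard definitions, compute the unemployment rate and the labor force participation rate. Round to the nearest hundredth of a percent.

Employed = 181.57 + 5.59 = 187.16 million (anyone who worked, including part-time for economic reasons, counts as employed).
Unemployed = 18.89 + 1.85 = 20.74 million (jobless and actively searching, or on temporary layoff).
Labor force = 187.16 + 20.74 = 207.90 million.
Not in labor force = 24.67 + 1.86 + 53.59 + 21.13 + 18.33 = 119.58 million (those not working and not actively searching are outside the labor force — including those who want a job but have given up searching).
Civilian working-age population = 207.90 + 119.58 = 327.48 million.
Unemployment rate = 20.74 / 207.90 = 9.98%.
Labor force participation rate = 207.90 / 327.48 = 63.48%.

Unemployment rate ≈ 9.98%; labor force participation rate ≈ 63.48%.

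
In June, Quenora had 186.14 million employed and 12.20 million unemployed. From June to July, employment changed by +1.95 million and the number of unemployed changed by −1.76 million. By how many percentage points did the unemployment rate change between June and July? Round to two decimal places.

June: labor force = 186.14 + 12.20 = 198.34; u = 12.20/198.34 = 6.15%.
July: labor force = 188.09 + 10.44 = 198.53; u = 10.44/198.53 = 5.26%.
Change = 5.26% − 6.15% = −0.89 pp.

The unemployment rate changed by −0.89 percentage points.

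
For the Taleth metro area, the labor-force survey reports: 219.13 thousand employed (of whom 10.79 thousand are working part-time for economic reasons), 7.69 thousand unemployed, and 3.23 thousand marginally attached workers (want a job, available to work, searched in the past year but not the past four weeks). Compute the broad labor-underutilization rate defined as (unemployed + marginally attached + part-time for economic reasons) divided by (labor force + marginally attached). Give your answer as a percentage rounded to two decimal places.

Broad underutilization rate ≈ 9.44%.

Labor force = 219.13 + 7.69 = 226.82 thousand.
Numerator = 7.69 + 3.23 + 10.79 = 21.71 thousand.
Denominator = 226.82 + 3.23 = 230.05 thousand.
Broad rate = 21.71 / 230.05 = 9.44%.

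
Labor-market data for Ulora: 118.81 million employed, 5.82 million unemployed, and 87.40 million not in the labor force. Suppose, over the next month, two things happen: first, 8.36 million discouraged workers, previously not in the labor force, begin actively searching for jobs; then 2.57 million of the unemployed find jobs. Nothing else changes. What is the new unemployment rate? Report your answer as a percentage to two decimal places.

Initially, labor force = 118.81 + 5.82 = 124.63 million, so u = 5.82/124.63 = 4.67%.
After the first change, unemployed and labor force both rise by 8.36 → E = 118.81, U = 14.18, labor force = 132.99 million.
After the second change, unemployed falls and employed rises by 2.57; labor force unchanged → E = 121.38, U = 11.61, labor force = 132.99 million.
New unemployment rate = 11.61 / 132.99 = 8.73%.

New unemployment rate ≈ 8.73%.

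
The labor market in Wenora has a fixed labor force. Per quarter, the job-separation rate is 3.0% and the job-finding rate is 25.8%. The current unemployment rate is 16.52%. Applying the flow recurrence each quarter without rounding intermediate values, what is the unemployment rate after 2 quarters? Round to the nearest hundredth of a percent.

With a fixed labor force, u_{t+1} = u_t + s·(1−u_t) − f·u_t = u_t·(1−s−f) + s.
Here 1−s−f = 0.712 and s = 0.030.
u_1 = 0.165200 × 0.712 + 0.030 = 0.147622.
u_2 = 0.147622 × 0.712 + 0.030 = 0.135107.

Unemployment rate after two quarters ≈ 13.51%.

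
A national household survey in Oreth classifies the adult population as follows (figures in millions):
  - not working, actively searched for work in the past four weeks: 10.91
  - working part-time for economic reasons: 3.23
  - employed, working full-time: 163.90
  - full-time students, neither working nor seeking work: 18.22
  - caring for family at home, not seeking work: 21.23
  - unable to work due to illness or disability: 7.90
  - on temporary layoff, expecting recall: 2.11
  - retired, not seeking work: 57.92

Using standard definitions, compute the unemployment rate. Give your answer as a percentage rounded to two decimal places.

Employed = 3.23 + 163.90 = 167.13 million (anyone who worked, including part-time for economic reasons, counts as employed).
Unemployed = 10.91 + 2.11 = 13.02 million (jobless and actively searching, or on temporary layoff).
Labor force = 167.13 + 13.02 = 180.15 million.
Unemployment rate = 13.02 / 180.15 = 7.23%.

Unemployment rate ≈ 7.23%.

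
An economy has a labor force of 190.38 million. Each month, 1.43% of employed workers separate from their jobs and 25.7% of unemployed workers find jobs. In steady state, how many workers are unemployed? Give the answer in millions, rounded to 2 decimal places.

Steady-state unemployment rate u* = s/(s+f) = 1.43/(1.43+25.7) = 0.052709.
Unemployed = u* × labor force = 0.052709 × 190.38 ≈ 10.03 million.

About 10.03 million are unemployed in steady state.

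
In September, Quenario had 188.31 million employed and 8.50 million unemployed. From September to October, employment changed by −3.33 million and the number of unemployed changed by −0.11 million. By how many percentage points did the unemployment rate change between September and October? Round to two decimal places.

September: labor force = 188.31 + 8.50 = 196.81; u = 8.50/196.81 = 4.32%.
October: labor force = 184.98 + 8.39 = 193.37; u = 8.39/193.37 = 4.34%.
Change = 4.34% − 4.32% = +0.02 pp.

The unemployment rate changed by +0.02 percentage points.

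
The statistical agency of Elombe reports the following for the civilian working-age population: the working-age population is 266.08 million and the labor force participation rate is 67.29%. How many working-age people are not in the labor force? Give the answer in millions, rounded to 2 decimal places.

About 87.03 million are not in the labor force.

Share not in the labor force = 1 − 0.6729 = 0.3271.
Not in labor force = 0.3271 × 266.08 ≈ 87.03 million.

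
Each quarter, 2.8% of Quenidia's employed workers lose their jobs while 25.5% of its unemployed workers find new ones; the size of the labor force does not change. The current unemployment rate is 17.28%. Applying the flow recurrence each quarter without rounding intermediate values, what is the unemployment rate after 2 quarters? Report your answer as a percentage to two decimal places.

Unemployment rate after two quarters ≈ 13.69%.

With a fixed labor force, u_{t+1} = u_t + s·(1−u_t) − f·u_t = u_t·(1−s−f) + s.
Here 1−s−f = 0.717 and s = 0.028.
u_1 = 0.172800 × 0.717 + 0.028 = 0.151898.
u_2 = 0.151898 × 0.717 + 0.028 = 0.136911.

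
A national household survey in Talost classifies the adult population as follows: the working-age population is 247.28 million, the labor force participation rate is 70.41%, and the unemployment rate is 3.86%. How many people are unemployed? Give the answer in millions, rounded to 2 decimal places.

About 6.72 million are unemployed.

Labor force = 0.7041 × 247.28 = 174.11 million.
Unemployed = 0.0386 × 174.11 ≈ 6.72 million.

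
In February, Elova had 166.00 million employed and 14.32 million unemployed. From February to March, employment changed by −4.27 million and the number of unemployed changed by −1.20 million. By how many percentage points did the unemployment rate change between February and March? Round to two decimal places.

The unemployment rate changed by −0.44 percentage points.

February: labor force = 166.00 + 14.32 = 180.32; u = 14.32/180.32 = 7.94%.
March: labor force = 161.73 + 13.12 = 174.85; u = 13.12/174.85 = 7.50%.
Change = 7.50% − 7.94% = −0.44 pp.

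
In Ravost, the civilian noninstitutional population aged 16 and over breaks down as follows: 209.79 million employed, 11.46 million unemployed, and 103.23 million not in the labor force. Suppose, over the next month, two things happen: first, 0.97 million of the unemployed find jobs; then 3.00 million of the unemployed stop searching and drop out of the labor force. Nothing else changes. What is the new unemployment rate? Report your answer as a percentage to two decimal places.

New unemployment rate ≈ 3.43%.

Initially, labor force = 209.79 + 11.46 = 221.25 million, so u = 11.46/221.25 = 5.18%.
After the first change, unemployed falls and employed rises by 0.97; labor force unchanged → E = 210.76, U = 10.49, labor force = 221.25 million.
After the second change, unemployed and labor force both fall by 3.00 → E = 210.76, U = 7.49, labor force = 218.25 million.
New unemployment rate = 7.49 / 218.25 = 3.43%.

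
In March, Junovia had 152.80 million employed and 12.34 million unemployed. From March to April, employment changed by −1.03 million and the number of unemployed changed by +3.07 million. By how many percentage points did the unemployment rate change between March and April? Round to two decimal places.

The unemployment rate changed by +1.75 percentage points.

March: labor force = 152.80 + 12.34 = 165.14; u = 12.34/165.14 = 7.47%.
April: labor force = 151.77 + 15.41 = 167.18; u = 15.41/167.18 = 9.22%.
Change = 9.22% − 7.47% = +1.75 pp.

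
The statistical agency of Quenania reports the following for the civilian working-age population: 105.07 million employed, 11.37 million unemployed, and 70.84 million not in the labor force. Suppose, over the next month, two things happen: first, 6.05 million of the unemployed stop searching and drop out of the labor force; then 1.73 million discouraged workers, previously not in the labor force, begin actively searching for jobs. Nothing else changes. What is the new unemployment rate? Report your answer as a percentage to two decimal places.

New unemployment rate ≈ 6.29%.

Initially, labor force = 105.07 + 11.37 = 116.44 million, so u = 11.37/116.44 = 9.76%.
After the first change, unemployed and labor force both fall by 6.05 → E = 105.07, U = 5.32, labor force = 110.39 million.
After the second change, unemployed and labor force both rise by 1.73 → E = 105.07, U = 7.05, labor force = 112.12 million.
New unemployment rate = 7.05 / 112.12 = 6.29%.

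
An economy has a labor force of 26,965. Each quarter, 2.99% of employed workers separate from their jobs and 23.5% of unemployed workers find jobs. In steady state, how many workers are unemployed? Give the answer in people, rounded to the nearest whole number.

Steady-state unemployment rate u* = s/(s+f) = 2.99/(2.99+23.5) = 0.112873.
Unemployed = u* × labor force = 0.112873 × 26,965 ≈ 3,044.

About 3,044 are unemployed in steady state.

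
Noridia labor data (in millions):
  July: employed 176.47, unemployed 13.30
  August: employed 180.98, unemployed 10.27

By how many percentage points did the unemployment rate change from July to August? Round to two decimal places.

The unemployment rate changed by −1.64 percentage points.

July: labor force = 176.47 + 13.30 = 189.77; u = 13.30/189.77 = 7.01%.
August: labor force = 180.98 + 10.27 = 191.25; u = 10.27/191.25 = 5.37%.
Change = 5.37% − 7.01% = −1.64 pp.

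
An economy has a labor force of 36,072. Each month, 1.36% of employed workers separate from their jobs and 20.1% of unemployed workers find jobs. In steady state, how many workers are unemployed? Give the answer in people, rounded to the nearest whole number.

About 2,286 are unemployed in steady state.

Steady-state unemployment rate u* = s/(s+f) = 1.36/(1.36+20.1) = 0.063374.
Unemployed = u* × labor force = 0.063374 × 36,072 ≈ 2,286.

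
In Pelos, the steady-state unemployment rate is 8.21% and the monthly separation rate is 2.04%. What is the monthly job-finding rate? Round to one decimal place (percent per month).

Job-finding rate ≈ 22.8% per month.

From u* = s/(s+f): f = s·(1−u)/u.
f = 2.04 × (1 − 0.0821) / 0.0821 = 1.8725 / 0.0821 ≈ 22.8% per month.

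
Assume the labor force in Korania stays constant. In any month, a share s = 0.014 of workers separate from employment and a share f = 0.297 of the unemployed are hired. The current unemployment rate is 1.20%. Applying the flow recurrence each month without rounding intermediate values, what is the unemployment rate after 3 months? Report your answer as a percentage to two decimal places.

With a fixed labor force, u_{t+1} = u_t + s·(1−u_t) − f·u_t = u_t·(1−s−f) + s.
Here 1−s−f = 0.689 and s = 0.014.
u_1 = 0.012000 × 0.689 + 0.014 = 0.022268.
u_2 = 0.022268 × 0.689 + 0.014 = 0.029343.
u_3 = 0.029343 × 0.689 + 0.014 = 0.034217.

Unemployment rate after three months ≈ 3.42%.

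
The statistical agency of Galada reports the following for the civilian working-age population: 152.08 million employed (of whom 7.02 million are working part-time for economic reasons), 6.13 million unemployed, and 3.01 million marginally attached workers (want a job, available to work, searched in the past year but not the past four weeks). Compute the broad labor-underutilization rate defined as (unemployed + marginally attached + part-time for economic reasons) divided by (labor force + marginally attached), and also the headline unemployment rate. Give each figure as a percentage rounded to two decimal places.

Labor force = 152.08 + 6.13 = 158.21 million.
Numerator = 6.13 + 3.01 + 7.02 = 16.16 million.
Denominator = 158.21 + 3.01 = 161.22 million.
Broad rate = 16.16 / 161.22 = 10.02%.
Headline unemployment rate = 6.13 / 158.21 = 3.87%.

Broad underutilization rate ≈ 10.02%; headline unemployment rate ≈ 3.87%.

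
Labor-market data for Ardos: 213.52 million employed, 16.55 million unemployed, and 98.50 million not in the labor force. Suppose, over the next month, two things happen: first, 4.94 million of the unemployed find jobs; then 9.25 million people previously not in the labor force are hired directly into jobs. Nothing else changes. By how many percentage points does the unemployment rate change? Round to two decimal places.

The unemployment rate changes by −2.34 percentage points.

Initially, labor force = 213.52 + 16.55 = 230.07 million, so u = 16.55/230.07 = 7.19%.
After the first change, unemployed falls and employed rises by 4.94; labor force unchanged → E = 218.46, U = 11.61, labor force = 230.07 million.
After the second change, employed and labor force both rise by 9.25; unemployed unchanged → E = 227.71, U = 11.61, labor force = 239.32 million.
New unemployment rate = 11.61 / 239.32 = 4.85%.
Change = 4.85% − 7.19% = −2.34 percentage points.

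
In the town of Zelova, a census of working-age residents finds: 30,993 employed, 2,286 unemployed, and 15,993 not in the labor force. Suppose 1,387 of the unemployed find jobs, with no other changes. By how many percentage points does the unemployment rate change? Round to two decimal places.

The unemployment rate changes by −4.17 percentage points.

Initially, labor force = 30,993 + 2,286 = 33,279, so u = 2,286/33,279 = 6.87%.
After the change, unemployed falls and employed rises by 1,387; labor force unchanged → E = 32,380, U = 899, labor force = 33,279.
New unemployment rate = 899 / 33,279 = 2.70%.
Change = 2.70% − 6.87% = −4.17 percentage points.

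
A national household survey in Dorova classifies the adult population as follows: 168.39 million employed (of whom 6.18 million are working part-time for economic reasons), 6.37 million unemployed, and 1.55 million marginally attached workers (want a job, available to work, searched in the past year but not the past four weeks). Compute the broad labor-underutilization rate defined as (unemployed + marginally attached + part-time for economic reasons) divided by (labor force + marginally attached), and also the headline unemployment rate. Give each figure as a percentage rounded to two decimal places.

Labor force = 168.39 + 6.37 = 174.76 million.
Numerator = 6.37 + 1.55 + 6.18 = 14.10 million.
Denominator = 174.76 + 1.55 = 176.31 million.
Broad rate = 14.10 / 176.31 = 8.00%.
Headline unemployment rate = 6.37 / 174.76 = 3.64%.

Broad underutilization rate ≈ 8.00%; headline unemployment rate ≈ 3.64%.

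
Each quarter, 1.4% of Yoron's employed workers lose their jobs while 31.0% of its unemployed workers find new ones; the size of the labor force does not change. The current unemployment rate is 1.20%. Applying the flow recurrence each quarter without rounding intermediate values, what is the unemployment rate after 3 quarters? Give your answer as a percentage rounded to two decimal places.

With a fixed labor force, u_{t+1} = u_t + s·(1−u_t) − f·u_t = u_t·(1−s−f) + s.
Here 1−s−f = 0.676 and s = 0.014.
u_1 = 0.012000 × 0.676 + 0.014 = 0.022112.
u_2 = 0.022112 × 0.676 + 0.014 = 0.028948.
u_3 = 0.028948 × 0.676 + 0.014 = 0.033569.

Unemployment rate after three quarters ≈ 3.36%.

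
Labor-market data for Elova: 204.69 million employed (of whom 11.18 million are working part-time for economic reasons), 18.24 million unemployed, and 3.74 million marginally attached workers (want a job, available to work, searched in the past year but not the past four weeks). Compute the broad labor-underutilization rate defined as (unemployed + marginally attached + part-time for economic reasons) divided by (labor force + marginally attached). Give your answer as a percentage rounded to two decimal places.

Labor force = 204.69 + 18.24 = 222.93 million.
Numerator = 18.24 + 3.74 + 11.18 = 33.16 million.
Denominator = 222.93 + 3.74 = 226.67 million.
Broad rate = 33.16 / 226.67 = 14.63%.

Broad underutilization rate ≈ 14.63%.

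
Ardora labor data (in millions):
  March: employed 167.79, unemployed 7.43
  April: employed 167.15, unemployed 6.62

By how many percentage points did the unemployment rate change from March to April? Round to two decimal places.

The unemployment rate changed by −0.43 percentage points.

March: labor force = 167.79 + 7.43 = 175.22; u = 7.43/175.22 = 4.24%.
April: labor force = 167.15 + 6.62 = 173.77; u = 6.62/173.77 = 3.81%.
Change = 3.81% − 4.24% = −0.43 pp.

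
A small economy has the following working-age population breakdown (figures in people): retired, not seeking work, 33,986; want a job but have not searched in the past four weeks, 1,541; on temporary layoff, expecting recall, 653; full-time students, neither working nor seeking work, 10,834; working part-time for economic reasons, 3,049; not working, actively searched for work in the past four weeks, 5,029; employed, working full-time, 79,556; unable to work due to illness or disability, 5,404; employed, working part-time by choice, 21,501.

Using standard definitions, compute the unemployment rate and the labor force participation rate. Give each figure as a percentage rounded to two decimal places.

Unemployment rate ≈ 5.18%; labor force participation rate ≈ 67.96%.

Employed = 3,049 + 79,556 + 21,501 = 104,106 (anyone who worked, including part-time for economic reasons, counts as employed).
Unemployed = 653 + 5,029 = 5,682 (jobless and actively searching, or on temporary layoff).
Labor force = 104,106 + 5,682 = 109,788.
Not in labor force = 33,986 + 1,541 + 10,834 + 5,404 = 51,765 (those not working and not actively searching are outside the labor force — including those who want a job but have given up searching).
Civilian working-age population = 109,788 + 51,765 = 161,553.
Unemployment rate = 5,682 / 109,788 = 5.18%.
Labor force participation rate = 109,788 / 161,553 = 67.96%.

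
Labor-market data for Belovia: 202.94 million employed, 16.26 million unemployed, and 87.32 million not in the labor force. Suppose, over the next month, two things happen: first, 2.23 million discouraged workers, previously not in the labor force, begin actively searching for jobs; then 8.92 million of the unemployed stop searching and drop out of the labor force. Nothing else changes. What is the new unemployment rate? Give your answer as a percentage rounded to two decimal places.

Initially, labor force = 202.94 + 16.26 = 219.20 million, so u = 16.26/219.20 = 7.42%.
After the first change, unemployed and labor force both rise by 2.23 → E = 202.94, U = 18.49, labor force = 221.43 million.
After the second change, unemployed and labor force both fall by 8.92 → E = 202.94, U = 9.57, labor force = 212.51 million.
New unemployment rate = 9.57 / 212.51 = 4.50%.

New unemployment rate ≈ 4.50%.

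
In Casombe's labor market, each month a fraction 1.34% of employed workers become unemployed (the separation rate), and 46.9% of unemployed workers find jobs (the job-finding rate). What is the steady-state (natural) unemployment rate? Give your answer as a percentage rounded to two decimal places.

Steady-state unemployment rate ≈ 2.78%.

At steady state the flows balance: s·E = f·U, so U/(E+U) = s/(s+f).
u* = 1.34 / (1.34 + 46.9) = 1.34 / 48.24 = 2.78%.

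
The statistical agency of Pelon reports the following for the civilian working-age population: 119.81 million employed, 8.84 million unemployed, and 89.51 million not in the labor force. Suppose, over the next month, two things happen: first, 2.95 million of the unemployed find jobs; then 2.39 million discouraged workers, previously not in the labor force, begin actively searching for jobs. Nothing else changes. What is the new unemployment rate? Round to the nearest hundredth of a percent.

Initially, labor force = 119.81 + 8.84 = 128.65 million, so u = 8.84/128.65 = 6.87%.
After the first change, unemployed falls and employed rises by 2.95; labor force unchanged → E = 122.76, U = 5.89, labor force = 128.65 million.
After the second change, unemployed and labor force both rise by 2.39 → E = 122.76, U = 8.28, labor force = 131.04 million.
New unemployment rate = 8.28 / 131.04 = 6.32%.

New unemployment rate ≈ 6.32%.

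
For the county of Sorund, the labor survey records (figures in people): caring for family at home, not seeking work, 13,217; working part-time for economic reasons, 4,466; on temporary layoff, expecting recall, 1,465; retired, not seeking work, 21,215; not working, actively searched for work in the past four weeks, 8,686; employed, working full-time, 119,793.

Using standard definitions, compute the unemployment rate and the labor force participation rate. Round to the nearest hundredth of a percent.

Unemployment rate ≈ 7.55%; labor force participation rate ≈ 79.61%.

Employed = 4,466 + 119,793 = 124,259 (anyone who worked, including part-time for economic reasons, counts as employed).
Unemployed = 1,465 + 8,686 = 10,151 (jobless and actively searching, or on temporary layoff).
Labor force = 124,259 + 10,151 = 134,410.
Not in labor force = 13,217 + 21,215 = 34,432 (those not working and not actively searching are outside the labor force).
Civilian working-age population = 134,410 + 34,432 = 168,842.
Unemployment rate = 10,151 / 134,410 = 7.55%.
Labor force participation rate = 134,410 / 168,842 = 79.61%.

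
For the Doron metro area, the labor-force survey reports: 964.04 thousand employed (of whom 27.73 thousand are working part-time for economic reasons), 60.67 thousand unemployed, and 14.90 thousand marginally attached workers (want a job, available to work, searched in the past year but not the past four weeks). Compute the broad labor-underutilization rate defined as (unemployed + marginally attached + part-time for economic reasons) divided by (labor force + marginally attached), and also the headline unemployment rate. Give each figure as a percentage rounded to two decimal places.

Broad underutilization rate ≈ 9.94%; headline unemployment rate ≈ 5.92%.

Labor force = 964.04 + 60.67 = 1,024.71 thousand.
Numerator = 60.67 + 14.90 + 27.73 = 103.30 thousand.
Denominator = 1,024.71 + 14.90 = 1,039.61 thousand.
Broad rate = 103.30 / 1,039.61 = 9.94%.
Headline unemployment rate = 60.67 / 1,024.71 = 5.92%.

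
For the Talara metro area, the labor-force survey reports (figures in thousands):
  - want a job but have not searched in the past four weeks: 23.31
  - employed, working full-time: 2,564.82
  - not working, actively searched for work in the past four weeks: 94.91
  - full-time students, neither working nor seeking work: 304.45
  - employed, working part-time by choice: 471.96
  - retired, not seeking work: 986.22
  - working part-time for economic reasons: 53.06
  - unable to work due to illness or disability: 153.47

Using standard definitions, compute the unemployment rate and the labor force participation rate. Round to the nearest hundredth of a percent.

Unemployment rate ≈ 2.98%; labor force participation rate ≈ 68.46%.

Employed = 2,564.82 + 471.96 + 53.06 = 3,089.84 thousand (anyone who worked, including part-time for economic reasons, counts as employed).
Unemployed = 94.91 thousand.
Labor force = 3,089.84 + 94.91 = 3,184.75 thousand.
Not in labor force = 23.31 + 304.45 + 986.22 + 153.47 = 1,467.45 thousand (those not working and not actively searching are outside the labor force — including those who want a job but have given up searching).
Civilian working-age population = 3,184.75 + 1,467.45 = 4,652.20 thousand.
Unemployment rate = 94.91 / 3,184.75 = 2.98%.
Labor force participation rate = 3,184.75 / 4,652.20 = 68.46%.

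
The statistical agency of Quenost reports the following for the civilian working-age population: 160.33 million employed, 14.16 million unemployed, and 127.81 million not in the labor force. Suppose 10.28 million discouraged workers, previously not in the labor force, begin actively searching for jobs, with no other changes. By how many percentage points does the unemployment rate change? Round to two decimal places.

Initially, labor force = 160.33 + 14.16 = 174.49 million, so u = 14.16/174.49 = 8.12%.
After the change, unemployed and labor force both rise by 10.28 → E = 160.33, U = 24.44, labor force = 184.77 million.
New unemployment rate = 24.44 / 184.77 = 13.23%.
Change = 13.23% − 8.12% = +5.11 percentage points.

The unemployment rate changes by +5.11 percentage points.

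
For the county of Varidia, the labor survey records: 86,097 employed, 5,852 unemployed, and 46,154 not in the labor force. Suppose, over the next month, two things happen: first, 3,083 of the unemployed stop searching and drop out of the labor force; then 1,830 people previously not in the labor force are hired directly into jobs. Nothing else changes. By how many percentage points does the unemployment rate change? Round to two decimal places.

The unemployment rate changes by −3.31 percentage points.

Initially, labor force = 86,097 + 5,852 = 91,949, so u = 5,852/91,949 = 6.36%.
After the first change, unemployed and labor force both fall by 3,083 → E = 86,097, U = 2,769, labor force = 88,866.
After the second change, employed and labor force both rise by 1,830; unemployed unchanged → E = 87,927, U = 2,769, labor force = 90,696.
New unemployment rate = 2,769 / 90,696 = 3.05%.
Change = 3.05% − 6.36% = −3.31 percentage points.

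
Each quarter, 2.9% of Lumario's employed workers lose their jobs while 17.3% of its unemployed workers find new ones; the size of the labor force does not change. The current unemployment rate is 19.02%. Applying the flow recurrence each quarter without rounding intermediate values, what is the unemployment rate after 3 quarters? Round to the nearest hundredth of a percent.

With a fixed labor force, u_{t+1} = u_t + s·(1−u_t) − f·u_t = u_t·(1−s−f) + s.
Here 1−s−f = 0.798 and s = 0.029.
u_1 = 0.190200 × 0.798 + 0.029 = 0.180780.
u_2 = 0.180780 × 0.798 + 0.029 = 0.173262.
u_3 = 0.173262 × 0.798 + 0.029 = 0.167263.

Unemployment rate after three quarters ≈ 16.73%.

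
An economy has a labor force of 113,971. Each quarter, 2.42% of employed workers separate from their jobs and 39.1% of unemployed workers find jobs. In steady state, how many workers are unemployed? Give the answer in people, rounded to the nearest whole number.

Steady-state unemployment rate u* = s/(s+f) = 2.42/(2.42+39.1) = 0.058285.
Unemployed = u* × labor force = 0.058285 × 113,971 ≈ 6,643.

About 6,643 are unemployed in steady state.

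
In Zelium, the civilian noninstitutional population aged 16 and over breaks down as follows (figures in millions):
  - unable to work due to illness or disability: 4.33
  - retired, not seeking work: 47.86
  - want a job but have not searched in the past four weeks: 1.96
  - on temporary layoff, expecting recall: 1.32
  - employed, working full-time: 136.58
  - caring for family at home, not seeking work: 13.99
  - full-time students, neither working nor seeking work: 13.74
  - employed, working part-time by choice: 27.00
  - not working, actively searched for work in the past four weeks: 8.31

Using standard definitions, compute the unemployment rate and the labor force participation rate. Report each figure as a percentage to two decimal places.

Unemployment rate ≈ 5.56%; labor force participation rate ≈ 67.90%.

Employed = 136.58 + 27.00 = 163.58 million.
Unemployed = 1.32 + 8.31 = 9.63 million (jobless and actively searching, or on temporary layoff).
Labor force = 163.58 + 9.63 = 173.21 million.
Not in labor force = 4.33 + 47.86 + 1.96 + 13.99 + 13.74 = 81.88 million (those not working and not actively searching are outside the labor force — including those who want a job but have given up searching).
Civilian working-age population = 173.21 + 81.88 = 255.09 million.
Unemployment rate = 9.63 / 173.21 = 5.56%.
Labor force participation rate = 173.21 / 255.09 = 67.90%.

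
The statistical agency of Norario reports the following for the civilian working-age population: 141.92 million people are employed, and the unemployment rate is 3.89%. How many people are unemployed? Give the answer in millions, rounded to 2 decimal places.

About 5.74 million are unemployed.

Let U be the number unemployed. The labor force is E + U, and U/(E+U) = 0.0389.
So U = 0.0389 × 141.92 / (1 − 0.0389) = 5.5207 / 0.9611 ≈ 5.74 million.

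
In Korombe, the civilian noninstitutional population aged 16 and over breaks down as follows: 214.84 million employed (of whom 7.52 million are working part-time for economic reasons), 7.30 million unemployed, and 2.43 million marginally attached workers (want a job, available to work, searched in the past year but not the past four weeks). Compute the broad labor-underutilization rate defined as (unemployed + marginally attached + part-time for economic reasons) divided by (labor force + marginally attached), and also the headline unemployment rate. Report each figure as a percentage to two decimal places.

Broad underutilization rate ≈ 7.68%; headline unemployment rate ≈ 3.29%.

Labor force = 214.84 + 7.30 = 222.14 million.
Numerator = 7.30 + 2.43 + 7.52 = 17.25 million.
Denominator = 222.14 + 2.43 = 224.57 million.
Broad rate = 17.25 / 224.57 = 7.68%.
Headline unemployment rate = 7.30 / 222.14 = 3.29%.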